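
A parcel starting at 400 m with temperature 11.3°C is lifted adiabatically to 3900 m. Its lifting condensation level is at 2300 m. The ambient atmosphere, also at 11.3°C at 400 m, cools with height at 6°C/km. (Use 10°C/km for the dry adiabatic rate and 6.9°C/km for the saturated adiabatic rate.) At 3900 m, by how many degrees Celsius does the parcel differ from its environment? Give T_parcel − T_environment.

-9.04°C (parcel cooler than environment)

Parcel:
  Dry to 2300 m: -10 × 1.9 km = -19°C, so T = -7.7°C.
  Saturated to 3900 m: -6.9 × 1.6 km = -11.04°C, so T = -18.74°C.
Environment:
  Environment to 3900 m: -6 × 3.5 km = -21°C, so T = -9.7°C.
T_parcel − T_env = -18.74 − (-9.7) = -9.04°C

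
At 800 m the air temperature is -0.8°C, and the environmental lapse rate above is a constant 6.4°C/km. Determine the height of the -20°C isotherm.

3800 m

Height above start = (-0.8 − (-20)) / 6.4 = 3 km
Altitude = 800 m + 3000 m = 3800 m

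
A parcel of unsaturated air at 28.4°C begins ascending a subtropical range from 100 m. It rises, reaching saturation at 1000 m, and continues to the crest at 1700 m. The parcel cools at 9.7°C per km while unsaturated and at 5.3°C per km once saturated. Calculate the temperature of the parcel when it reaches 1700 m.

15.96°C

From 100 m to 1000 m (dry): cools by 9.7 × 0.9 = 8.73°C, giving 19.67°C.
From 1000 m to 1700 m (saturated): cools by 5.3 × 0.7 = 3.71°C, giving 15.96°C.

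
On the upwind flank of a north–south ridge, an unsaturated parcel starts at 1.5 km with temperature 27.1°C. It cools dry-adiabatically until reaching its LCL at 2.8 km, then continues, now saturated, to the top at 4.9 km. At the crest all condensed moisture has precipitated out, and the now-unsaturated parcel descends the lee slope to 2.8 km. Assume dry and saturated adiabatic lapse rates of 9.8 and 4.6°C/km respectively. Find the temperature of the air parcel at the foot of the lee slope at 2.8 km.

25.28°C

Dry to 2800 m: -9.8 × 1.3 km = -12.74°C, so T = 14.36°C.
Saturated to 4900 m: -4.6 × 2.1 km = -9.66°C, so T = 4.7°C.
Dry descent to 2800 m: +9.8 × 2.1 km = +20.58°C, so T = 25.28°C.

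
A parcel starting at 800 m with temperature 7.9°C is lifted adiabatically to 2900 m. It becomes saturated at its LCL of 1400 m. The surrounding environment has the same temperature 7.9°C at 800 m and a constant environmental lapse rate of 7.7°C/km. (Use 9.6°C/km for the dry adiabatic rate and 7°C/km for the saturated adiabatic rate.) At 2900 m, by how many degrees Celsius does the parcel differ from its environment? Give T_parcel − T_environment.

Parcel:
  From 800 m to 1400 m (dry): cools by 9.6 × 0.6 = 5.76°C, giving 2.14°C.
  From 1400 m to 2900 m (saturated): cools by 7 × 1.5 = 10.5°C, giving -8.36°C.
Environment:
  From 800 m to 2900 m (environment): cools by 7.7 × 2.1 = 16.17°C, giving -8.27°C.
T_parcel − T_env = -8.36 − (-8.27) = -0.09°C

-0.09°C (parcel cooler than environment)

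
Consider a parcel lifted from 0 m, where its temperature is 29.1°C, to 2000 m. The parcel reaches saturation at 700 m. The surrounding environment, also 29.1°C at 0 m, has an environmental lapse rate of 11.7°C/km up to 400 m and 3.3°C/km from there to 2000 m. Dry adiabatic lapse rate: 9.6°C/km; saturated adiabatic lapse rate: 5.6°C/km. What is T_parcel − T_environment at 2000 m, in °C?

-4.04°C (parcel cooler than environment)

Parcel:
  From 0 m to 700 m (dry): cools by 9.6 × 0.7 = 6.72°C, giving 22.38°C.
  From 700 m to 2000 m (saturated): cools by 5.6 × 1.3 = 7.28°C, giving 15.1°C.
Environment:
  From 0 m to 400 m (environment, lower layer): cools by 11.7 × 0.4 = 4.68°C, giving 24.42°C.
  From 400 m to 2000 m (environment, upper layer): cools by 3.3 × 1.6 = 5.28°C, giving 19.14°C.
T_parcel − T_env = 15.1 − 19.14 = -4.04°C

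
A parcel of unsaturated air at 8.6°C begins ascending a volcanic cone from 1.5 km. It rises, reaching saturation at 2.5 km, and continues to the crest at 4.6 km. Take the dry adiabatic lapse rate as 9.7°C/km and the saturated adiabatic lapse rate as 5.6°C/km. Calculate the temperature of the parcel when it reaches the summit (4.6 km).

-12.86°C

1500–2500 m, dry: Δz = 1 km ⇒ ΔT = -9.7°C; T = -1.1°C
2500–4600 m, saturated: Δz = 2.1 km ⇒ ΔT = -11.76°C; T = -12.86°C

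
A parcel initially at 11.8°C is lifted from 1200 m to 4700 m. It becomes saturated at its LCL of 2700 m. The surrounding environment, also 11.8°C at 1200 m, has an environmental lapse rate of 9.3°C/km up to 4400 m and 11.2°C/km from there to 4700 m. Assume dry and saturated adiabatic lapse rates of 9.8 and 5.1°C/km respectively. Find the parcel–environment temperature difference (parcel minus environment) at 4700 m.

+8.22°C (parcel warmer than environment)

Parcel:
  1200 → 2700 m (dry, 9.8°C/km): ΔT = -9.8 × 1.5 = -14.7°C → T = -2.9°C
  2700 → 4700 m (saturated, 5.1°C/km): ΔT = -5.1 × 2 = -10.2°C → T = -13.1°C
Environment:
  1200 → 4400 m (environment, lower layer, 9.3°C/km): ΔT = -9.3 × 3.2 = -29.76°C → T = -17.96°C
  4400 → 4700 m (environment, upper layer, 11.2°C/km): ΔT = -11.2 × 0.3 = -3.36°C → T = -21.32°C
T_parcel − T_env = -13.1 − (-21.32) = +8.22°C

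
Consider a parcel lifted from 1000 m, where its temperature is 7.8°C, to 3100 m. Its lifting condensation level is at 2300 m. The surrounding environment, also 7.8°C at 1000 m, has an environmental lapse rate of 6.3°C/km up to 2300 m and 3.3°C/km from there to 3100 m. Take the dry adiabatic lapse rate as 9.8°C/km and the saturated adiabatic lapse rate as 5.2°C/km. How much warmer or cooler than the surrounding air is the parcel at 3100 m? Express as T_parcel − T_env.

Parcel:
  1000–2300 m, dry: Δz = 1.3 km ⇒ ΔT = -12.74°C; T = -4.94°C
  2300–3100 m, saturated: Δz = 0.8 km ⇒ ΔT = -4.16°C; T = -9.1°C
Environment:
  1000–2300 m, environment, lower layer: Δz = 1.3 km ⇒ ΔT = -8.19°C; T = -0.39°C
  2300–3100 m, environment, upper layer: Δz = 0.8 km ⇒ ΔT = -2.64°C; T = -3.03°C
T_parcel − T_env = -9.1 − (-3.03) = -6.07°C

-6.07°C (parcel cooler than environment)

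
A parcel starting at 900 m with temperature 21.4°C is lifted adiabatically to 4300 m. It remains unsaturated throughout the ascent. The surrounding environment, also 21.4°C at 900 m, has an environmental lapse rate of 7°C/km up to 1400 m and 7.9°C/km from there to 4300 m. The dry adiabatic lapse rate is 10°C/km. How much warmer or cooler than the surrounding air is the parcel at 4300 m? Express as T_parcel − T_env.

-7.59°C (parcel cooler than environment)

Parcel:
  900 → 4300 m (dry, 10°C/km): ΔT = -10 × 3.4 = -34°C → T = -12.6°C
Environment:
  900 → 1400 m (environment, lower layer, 7°C/km): ΔT = -7 × 0.5 = -3.5°C → T = 17.9°C
  1400 → 4300 m (environment, upper layer, 7.9°C/km): ΔT = -7.9 × 2.9 = -22.91°C → T = -5.01°C
T_parcel − T_env = -12.6 − (-5.01) = -7.59°C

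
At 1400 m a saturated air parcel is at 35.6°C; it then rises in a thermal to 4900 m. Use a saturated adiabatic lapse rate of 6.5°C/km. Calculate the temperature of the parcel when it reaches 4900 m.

12.85°C

From 1400 m to 4900 m (saturated adiabatic): cools by 6.5 × 3.5 = 22.75°C, giving 12.85°C.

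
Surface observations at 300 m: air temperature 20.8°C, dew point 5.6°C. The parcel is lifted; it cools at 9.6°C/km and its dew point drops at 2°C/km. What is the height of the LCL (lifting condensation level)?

T and T_d converge at 9.6 − 2 = 7.6°C per km
Height above start = (20.8 − 5.6) / 7.6 = 2 km
LCL altitude = 300 m + 2000 m = 2300 m

2300 m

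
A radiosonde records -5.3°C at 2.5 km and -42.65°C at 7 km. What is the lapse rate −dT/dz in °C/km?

Γ = −ΔT/Δz = (-5.3 − (-42.65)) / (7000 − 2500) m
  = 37.35°C / 4.5 km = 8.3°C/km

8.3°C/km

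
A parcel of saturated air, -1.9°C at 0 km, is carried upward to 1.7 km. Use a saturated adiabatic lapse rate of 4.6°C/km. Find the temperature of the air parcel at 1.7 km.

-9.72°C

From 0 m to 1700 m (saturated adiabatic): cools by 4.6 × 1.7 = 7.82°C, giving -9.72°C.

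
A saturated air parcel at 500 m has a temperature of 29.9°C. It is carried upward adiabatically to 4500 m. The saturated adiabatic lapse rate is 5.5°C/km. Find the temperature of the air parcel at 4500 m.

7.9°C

500–4500 m, saturated adiabatic: Δz = 4 km ⇒ ΔT = -22°C; T = 7.9°C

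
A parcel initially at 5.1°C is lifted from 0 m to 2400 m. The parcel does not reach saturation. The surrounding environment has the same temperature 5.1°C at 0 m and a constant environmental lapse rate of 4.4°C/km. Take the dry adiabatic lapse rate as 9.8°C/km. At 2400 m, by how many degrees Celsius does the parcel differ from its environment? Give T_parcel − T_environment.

Parcel:
  0–2400 m, dry: Δz = 2.4 km ⇒ ΔT = -23.52°C; T = -18.42°C
Environment:
  0–2400 m, environment: Δz = 2.4 km ⇒ ΔT = -10.56°C; T = -5.46°C
T_parcel − T_env = -18.42 − (-5.46) = -12.96°C

-12.96°C (parcel cooler than environment)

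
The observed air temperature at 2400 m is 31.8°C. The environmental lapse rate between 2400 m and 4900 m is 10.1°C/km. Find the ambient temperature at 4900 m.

6.55°C

2400 → 4900 m (environmental, 10.1°C/km): ΔT = -10.1 × 2.5 = -25.25°C → T = 6.55°C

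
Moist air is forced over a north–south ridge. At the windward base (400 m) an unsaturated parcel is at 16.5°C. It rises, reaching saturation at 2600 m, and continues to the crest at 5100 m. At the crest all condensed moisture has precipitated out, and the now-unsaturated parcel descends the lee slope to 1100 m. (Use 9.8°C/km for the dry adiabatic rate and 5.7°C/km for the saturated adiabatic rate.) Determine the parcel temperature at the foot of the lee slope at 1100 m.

400–2600 m, dry: Δz = 2.2 km ⇒ ΔT = -21.56°C; T = -5.06°C
2600–5100 m, saturated: Δz = 2.5 km ⇒ ΔT = -14.25°C; T = -19.31°C
5100–1100 m, dry descent: Δz = 4 km ⇒ ΔT = +39.2°C; T = 19.89°C

19.89°C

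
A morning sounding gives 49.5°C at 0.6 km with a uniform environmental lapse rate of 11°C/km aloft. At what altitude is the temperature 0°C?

5.1 km

Height above start = (49.5 − 0) / 11 = 4.5 km
Altitude = 600 m + 4500 m = 5100 m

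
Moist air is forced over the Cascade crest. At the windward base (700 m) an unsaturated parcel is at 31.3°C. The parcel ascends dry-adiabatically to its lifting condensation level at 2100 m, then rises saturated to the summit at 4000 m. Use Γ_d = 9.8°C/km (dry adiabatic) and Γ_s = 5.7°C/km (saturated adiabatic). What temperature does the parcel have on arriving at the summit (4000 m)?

From 700 m to 2100 m (dry): cools by 9.8 × 1.4 = 13.72°C, giving 17.58°C.
From 2100 m to 4000 m (saturated): cools by 5.7 × 1.9 = 10.83°C, giving 6.75°C.

6.75°C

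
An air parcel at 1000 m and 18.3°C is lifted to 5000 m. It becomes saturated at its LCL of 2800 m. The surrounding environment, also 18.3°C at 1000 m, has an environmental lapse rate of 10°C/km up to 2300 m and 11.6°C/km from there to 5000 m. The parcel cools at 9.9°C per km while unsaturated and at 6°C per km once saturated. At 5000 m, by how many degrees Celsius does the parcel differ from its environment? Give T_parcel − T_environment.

+13.3°C (parcel warmer than environment)

Parcel:
  1000 → 2800 m (dry, 9.9°C/km): ΔT = -9.9 × 1.8 = -17.82°C → T = 0.48°C
  2800 → 5000 m (saturated, 6°C/km): ΔT = -6 × 2.2 = -13.2°C → T = -12.72°C
Environment:
  1000 → 2300 m (environment, lower layer, 10°C/km): ΔT = -10 × 1.3 = -13°C → T = 5.3°C
  2300 → 5000 m (environment, upper layer, 11.6°C/km): ΔT = -11.6 × 2.7 = -31.32°C → T = -26.02°C
T_parcel − T_env = -12.72 − (-26.02) = +13.3°C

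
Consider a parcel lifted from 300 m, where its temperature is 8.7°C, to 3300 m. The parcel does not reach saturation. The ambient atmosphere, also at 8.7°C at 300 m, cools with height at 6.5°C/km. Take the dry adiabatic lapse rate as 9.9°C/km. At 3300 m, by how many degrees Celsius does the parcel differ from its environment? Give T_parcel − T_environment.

-10.2°C (parcel cooler than environment)

Parcel:
  Dry to 3300 m: -9.9 × 3 km = -29.7°C, so T = -21°C.
Environment:
  Environment to 3300 m: -6.5 × 3 km = -19.5°C, so T = -10.8°C.
T_parcel − T_env = -21 − (-10.8) = -10.2°C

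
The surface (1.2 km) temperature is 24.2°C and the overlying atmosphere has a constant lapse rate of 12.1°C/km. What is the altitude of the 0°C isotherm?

3.2 km

Height above start = (24.2 − 0) / 12.1 = 2 km
Altitude = 1200 m + 2000 m = 3200 m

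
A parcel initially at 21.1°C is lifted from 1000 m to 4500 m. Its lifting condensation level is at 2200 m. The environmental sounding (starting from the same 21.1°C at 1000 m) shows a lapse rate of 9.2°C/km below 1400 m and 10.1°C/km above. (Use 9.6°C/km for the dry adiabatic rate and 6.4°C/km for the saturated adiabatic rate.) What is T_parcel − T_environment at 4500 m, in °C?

+8.75°C (parcel warmer than environment)

Parcel:
  1000–2200 m, dry: Δz = 1.2 km ⇒ ΔT = -11.52°C; T = 9.58°C
  2200–4500 m, saturated: Δz = 2.3 km ⇒ ΔT = -14.72°C; T = -5.14°C
Environment:
  1000–1400 m, environment, lower layer: Δz = 0.4 km ⇒ ΔT = -3.68°C; T = 17.42°C
  1400–4500 m, environment, upper layer: Δz = 3.1 km ⇒ ΔT = -31.31°C; T = -13.89°C
T_parcel − T_env = -5.14 − (-13.89) = +8.75°C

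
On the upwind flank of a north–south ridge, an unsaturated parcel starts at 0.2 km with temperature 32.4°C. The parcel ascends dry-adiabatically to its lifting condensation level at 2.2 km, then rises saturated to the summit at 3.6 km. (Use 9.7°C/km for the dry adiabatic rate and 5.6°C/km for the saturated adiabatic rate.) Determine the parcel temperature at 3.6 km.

Dry to 2200 m: -9.7 × 2 km = -19.4°C, so T = 13°C.
Saturated to 3600 m: -5.6 × 1.4 km = -7.84°C, so T = 5.16°C.

5.16°C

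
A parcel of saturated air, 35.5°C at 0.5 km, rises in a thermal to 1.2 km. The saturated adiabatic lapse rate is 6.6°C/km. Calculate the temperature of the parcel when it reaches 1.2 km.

500 → 1200 m (saturated adiabatic, 6.6°C/km): ΔT = -6.6 × 0.7 = -4.62°C → T = 30.88°C

30.88°C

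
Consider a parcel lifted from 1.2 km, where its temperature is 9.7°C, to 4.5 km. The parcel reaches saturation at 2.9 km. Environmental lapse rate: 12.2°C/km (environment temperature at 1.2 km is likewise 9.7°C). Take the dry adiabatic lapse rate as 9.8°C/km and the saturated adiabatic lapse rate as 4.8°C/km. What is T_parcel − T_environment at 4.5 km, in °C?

Parcel:
  From 1200 m to 2900 m (dry): cools by 9.8 × 1.7 = 16.66°C, giving -6.96°C.
  From 2900 m to 4500 m (saturated): cools by 4.8 × 1.6 = 7.68°C, giving -14.64°C.
Environment:
  From 1200 m to 4500 m (environment): cools by 12.2 × 3.3 = 40.26°C, giving -30.56°C.
T_parcel − T_env = -14.64 − (-30.56) = +15.92°C

+15.92°C (parcel warmer than environment)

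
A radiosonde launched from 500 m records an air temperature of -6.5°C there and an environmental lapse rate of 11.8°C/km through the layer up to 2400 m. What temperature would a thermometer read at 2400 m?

-28.92°C

From 500 m to 2400 m (environmental): cools by 11.8 × 1.9 = 22.42°C, giving -28.92°C.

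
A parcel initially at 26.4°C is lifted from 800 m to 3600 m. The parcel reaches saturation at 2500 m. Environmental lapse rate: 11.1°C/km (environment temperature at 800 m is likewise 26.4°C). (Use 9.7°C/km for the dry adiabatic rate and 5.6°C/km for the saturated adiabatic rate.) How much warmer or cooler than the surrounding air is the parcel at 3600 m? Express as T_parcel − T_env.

+8.43°C (parcel warmer than environment)

Parcel:
  800–2500 m, dry: Δz = 1.7 km ⇒ ΔT = -16.49°C; T = 9.91°C
  2500–3600 m, saturated: Δz = 1.1 km ⇒ ΔT = -6.16°C; T = 3.75°C
Environment:
  800–3600 m, environment: Δz = 2.8 km ⇒ ΔT = -31.08°C; T = -4.68°C
T_parcel − T_env = 3.75 − (-4.68) = +8.43°C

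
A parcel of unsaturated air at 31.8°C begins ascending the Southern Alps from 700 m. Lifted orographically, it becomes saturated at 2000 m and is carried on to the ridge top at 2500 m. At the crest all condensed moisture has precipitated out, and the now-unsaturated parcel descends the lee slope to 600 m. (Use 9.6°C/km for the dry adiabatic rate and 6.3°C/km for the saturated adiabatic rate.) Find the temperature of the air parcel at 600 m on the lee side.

From 700 m to 2000 m (dry): cools by 9.6 × 1.3 = 12.48°C, giving 19.32°C.
From 2000 m to 2500 m (saturated): cools by 6.3 × 0.5 = 3.15°C, giving 16.17°C.
From 2500 m to 600 m (dry descent): warms by 9.6 × 1.9 = 18.24°C, giving 34.41°C.

34.41°C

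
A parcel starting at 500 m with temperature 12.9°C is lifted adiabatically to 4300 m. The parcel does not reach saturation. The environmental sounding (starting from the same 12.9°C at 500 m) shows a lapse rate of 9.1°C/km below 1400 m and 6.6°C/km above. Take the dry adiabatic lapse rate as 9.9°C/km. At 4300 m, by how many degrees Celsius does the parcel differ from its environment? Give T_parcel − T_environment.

-10.29°C (parcel cooler than environment)

Parcel:
  500 → 4300 m (dry, 9.9°C/km): ΔT = -9.9 × 3.8 = -37.62°C → T = -24.72°C
Environment:
  500 → 1400 m (environment, lower layer, 9.1°C/km): ΔT = -9.1 × 0.9 = -8.19°C → T = 4.71°C
  1400 → 4300 m (environment, upper layer, 6.6°C/km): ΔT = -6.6 × 2.9 = -19.14°C → T = -14.43°C
T_parcel − T_env = -24.72 − (-14.43) = -10.29°C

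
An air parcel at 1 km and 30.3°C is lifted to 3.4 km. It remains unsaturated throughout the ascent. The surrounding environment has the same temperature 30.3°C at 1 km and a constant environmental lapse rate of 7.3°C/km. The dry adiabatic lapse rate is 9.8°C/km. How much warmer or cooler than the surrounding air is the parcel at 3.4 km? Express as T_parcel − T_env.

-6°C (parcel cooler than environment)

Parcel:
  From 1000 m to 3400 m (dry): cools by 9.8 × 2.4 = 23.52°C, giving 6.78°C.
Environment:
  From 1000 m to 3400 m (environment): cools by 7.3 × 2.4 = 17.52°C, giving 12.78°C.
T_parcel − T_env = 6.78 − 12.78 = -6°C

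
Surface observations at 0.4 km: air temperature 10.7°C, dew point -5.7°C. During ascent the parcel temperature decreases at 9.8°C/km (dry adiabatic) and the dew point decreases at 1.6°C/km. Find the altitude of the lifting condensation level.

2.4 km

T and T_d converge at 9.8 − 1.6 = 8.2°C per km
Height above start = (10.7 − (-5.7)) / 8.2 = 2 km
LCL altitude = 400 m + 2000 m = 2400 m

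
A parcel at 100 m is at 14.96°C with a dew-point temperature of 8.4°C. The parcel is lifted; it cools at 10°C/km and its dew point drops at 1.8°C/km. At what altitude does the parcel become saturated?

T and T_d converge at 10 − 1.8 = 8.2°C per km
Height above start = (14.96 − 8.4) / 8.2 = 0.8 km
LCL altitude = 100 m + 800 m = 900 m

900 m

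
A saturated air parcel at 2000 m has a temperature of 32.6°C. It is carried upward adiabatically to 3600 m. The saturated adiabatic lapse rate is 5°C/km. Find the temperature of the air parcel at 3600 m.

24.6°C

2000–3600 m, saturated adiabatic: Δz = 1.6 km ⇒ ΔT = -8°C; T = 24.6°C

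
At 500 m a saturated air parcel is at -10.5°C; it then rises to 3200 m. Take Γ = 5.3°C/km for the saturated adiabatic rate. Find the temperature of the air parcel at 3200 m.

-24.81°C

From 500 m to 3200 m (saturated adiabatic): cools by 5.3 × 2.7 = 14.31°C, giving -24.81°C.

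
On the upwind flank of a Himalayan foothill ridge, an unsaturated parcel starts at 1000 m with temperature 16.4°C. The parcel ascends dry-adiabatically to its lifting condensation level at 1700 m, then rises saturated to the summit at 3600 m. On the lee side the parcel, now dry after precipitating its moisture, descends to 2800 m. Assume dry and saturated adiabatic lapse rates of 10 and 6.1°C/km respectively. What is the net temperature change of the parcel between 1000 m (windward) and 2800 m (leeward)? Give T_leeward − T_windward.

From 1000 m to 1700 m (dry): cools by 10 × 0.7 = 7°C, giving 9.4°C.
From 1700 m to 3600 m (saturated): cools by 6.1 × 1.9 = 11.59°C, giving -2.19°C.
From 3600 m to 2800 m (dry descent): warms by 10 × 0.8 = 8°C, giving 5.81°C.
Net change vs windward start: 5.81 − 16.4 = -10.59°C

-10.59°C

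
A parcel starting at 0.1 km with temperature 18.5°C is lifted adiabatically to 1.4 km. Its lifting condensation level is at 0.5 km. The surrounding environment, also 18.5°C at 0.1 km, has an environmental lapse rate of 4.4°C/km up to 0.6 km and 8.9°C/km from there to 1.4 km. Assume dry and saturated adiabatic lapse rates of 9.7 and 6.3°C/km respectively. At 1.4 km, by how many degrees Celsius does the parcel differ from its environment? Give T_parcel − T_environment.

Parcel:
  From 100 m to 500 m (dry): cools by 9.7 × 0.4 = 3.88°C, giving 14.62°C.
  From 500 m to 1400 m (saturated): cools by 6.3 × 0.9 = 5.67°C, giving 8.95°C.
Environment:
  From 100 m to 600 m (environment, lower layer): cools by 4.4 × 0.5 = 2.2°C, giving 16.3°C.
  From 600 m to 1400 m (environment, upper layer): cools by 8.9 × 0.8 = 7.12°C, giving 9.18°C.
T_parcel − T_env = 8.95 − 9.18 = -0.23°C

-0.23°C (parcel cooler than environment)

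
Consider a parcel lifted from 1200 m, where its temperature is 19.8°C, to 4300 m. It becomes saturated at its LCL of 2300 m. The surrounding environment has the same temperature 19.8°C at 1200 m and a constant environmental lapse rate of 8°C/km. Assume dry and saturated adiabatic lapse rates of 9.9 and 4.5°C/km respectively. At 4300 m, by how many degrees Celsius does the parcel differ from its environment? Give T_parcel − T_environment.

+4.91°C (parcel warmer than environment)

Parcel:
  1200 → 2300 m (dry, 9.9°C/km): ΔT = -9.9 × 1.1 = -10.89°C → T = 8.91°C
  2300 → 4300 m (saturated, 4.5°C/km): ΔT = -4.5 × 2 = -9°C → T = -0.09°C
Environment:
  1200 → 4300 m (environment, 8°C/km): ΔT = -8 × 3.1 = -24.8°C → T = -5°C
T_parcel − T_env = -0.09 − (-5) = +4.91°C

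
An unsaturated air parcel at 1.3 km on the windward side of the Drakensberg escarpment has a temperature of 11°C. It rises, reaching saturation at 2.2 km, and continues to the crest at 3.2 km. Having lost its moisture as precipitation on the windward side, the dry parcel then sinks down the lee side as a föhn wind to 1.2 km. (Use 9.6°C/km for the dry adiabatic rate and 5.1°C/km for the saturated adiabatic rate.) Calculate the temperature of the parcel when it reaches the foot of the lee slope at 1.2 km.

Dry to 2200 m: -9.6 × 0.9 km = -8.64°C, so T = 2.36°C.
Saturated to 3200 m: -5.1 × 1 km = -5.1°C, so T = -2.74°C.
Dry descent to 1200 m: +9.6 × 2 km = +19.2°C, so T = 16.46°C.

16.46°C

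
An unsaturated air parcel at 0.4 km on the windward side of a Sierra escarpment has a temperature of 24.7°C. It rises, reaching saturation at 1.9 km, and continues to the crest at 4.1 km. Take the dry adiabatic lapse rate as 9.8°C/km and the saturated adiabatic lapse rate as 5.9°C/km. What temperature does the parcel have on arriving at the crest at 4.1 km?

-2.98°C

From 400 m to 1900 m (dry): cools by 9.8 × 1.5 = 14.7°C, giving 10°C.
From 1900 m to 4100 m (saturated): cools by 5.9 × 2.2 = 12.98°C, giving -2.98°C.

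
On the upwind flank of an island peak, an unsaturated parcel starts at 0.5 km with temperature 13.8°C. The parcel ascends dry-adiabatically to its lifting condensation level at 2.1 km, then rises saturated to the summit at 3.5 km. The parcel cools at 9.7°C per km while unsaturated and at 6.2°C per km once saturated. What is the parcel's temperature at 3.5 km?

-10.4°C

500 → 2100 m (dry, 9.7°C/km): ΔT = -9.7 × 1.6 = -15.52°C → T = -1.72°C
2100 → 3500 m (saturated, 6.2°C/km): ΔT = -6.2 × 1.4 = -8.68°C → T = -10.4°C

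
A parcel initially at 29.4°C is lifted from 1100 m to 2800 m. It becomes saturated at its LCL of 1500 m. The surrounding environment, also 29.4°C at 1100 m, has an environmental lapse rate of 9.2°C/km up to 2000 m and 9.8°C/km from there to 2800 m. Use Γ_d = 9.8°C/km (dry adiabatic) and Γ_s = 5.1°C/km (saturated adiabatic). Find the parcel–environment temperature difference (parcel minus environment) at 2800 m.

+5.57°C (parcel warmer than environment)

Parcel:
  From 1100 m to 1500 m (dry): cools by 9.8 × 0.4 = 3.92°C, giving 25.48°C.
  From 1500 m to 2800 m (saturated): cools by 5.1 × 1.3 = 6.63°C, giving 18.85°C.
Environment:
  From 1100 m to 2000 m (environment, lower layer): cools by 9.2 × 0.9 = 8.28°C, giving 21.12°C.
  From 2000 m to 2800 m (environment, upper layer): cools by 9.8 × 0.8 = 7.84°C, giving 13.28°C.
T_parcel − T_env = 18.85 − 13.28 = +5.57°C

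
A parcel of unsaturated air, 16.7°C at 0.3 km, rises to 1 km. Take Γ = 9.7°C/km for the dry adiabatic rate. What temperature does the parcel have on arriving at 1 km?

Dry adiabatic to 1000 m: -9.7 × 0.7 km = -6.79°C, so T = 9.91°C.

9.91°C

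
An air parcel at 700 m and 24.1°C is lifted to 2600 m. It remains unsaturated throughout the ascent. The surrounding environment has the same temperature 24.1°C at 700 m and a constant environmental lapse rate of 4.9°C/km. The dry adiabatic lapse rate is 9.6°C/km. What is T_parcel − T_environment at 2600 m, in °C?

-8.93°C (parcel cooler than environment)

Parcel:
  From 700 m to 2600 m (dry): cools by 9.6 × 1.9 = 18.24°C, giving 5.86°C.
Environment:
  From 700 m to 2600 m (environment): cools by 4.9 × 1.9 = 9.31°C, giving 14.79°C.
T_parcel − T_env = 5.86 − 14.79 = -8.93°C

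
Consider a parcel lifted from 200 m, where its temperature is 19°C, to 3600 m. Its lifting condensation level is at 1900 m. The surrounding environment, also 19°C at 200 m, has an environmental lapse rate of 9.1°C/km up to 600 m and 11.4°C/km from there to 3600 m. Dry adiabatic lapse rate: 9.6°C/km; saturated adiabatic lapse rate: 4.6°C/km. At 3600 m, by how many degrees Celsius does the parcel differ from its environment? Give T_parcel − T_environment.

Parcel:
  From 200 m to 1900 m (dry): cools by 9.6 × 1.7 = 16.32°C, giving 2.68°C.
  From 1900 m to 3600 m (saturated): cools by 4.6 × 1.7 = 7.82°C, giving -5.14°C.
Environment:
  From 200 m to 600 m (environment, lower layer): cools by 9.1 × 0.4 = 3.64°C, giving 15.36°C.
  From 600 m to 3600 m (environment, upper layer): cools by 11.4 × 3 = 34.2°C, giving -18.84°C.
T_parcel − T_env = -5.14 − (-18.84) = +13.7°C

+13.7°C (parcel warmer than environment)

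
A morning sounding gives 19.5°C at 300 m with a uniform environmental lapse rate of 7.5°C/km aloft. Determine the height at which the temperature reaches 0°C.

2900 m

Height above start = (19.5 − 0) / 7.5 = 2.6 km
Altitude = 300 m + 2600 m = 2900 m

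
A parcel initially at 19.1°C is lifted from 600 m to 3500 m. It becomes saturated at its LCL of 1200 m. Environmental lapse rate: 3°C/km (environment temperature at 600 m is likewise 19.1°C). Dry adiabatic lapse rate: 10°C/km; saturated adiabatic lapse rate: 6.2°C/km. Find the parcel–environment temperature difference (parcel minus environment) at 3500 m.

Parcel:
  600 → 1200 m (dry, 10°C/km): ΔT = -10 × 0.6 = -6°C → T = 13.1°C
  1200 → 3500 m (saturated, 6.2°C/km): ΔT = -6.2 × 2.3 = -14.26°C → T = -1.16°C
Environment:
  600 → 3500 m (environment, 3°C/km): ΔT = -3 × 2.9 = -8.7°C → T = 10.4°C
T_parcel − T_env = -1.16 − 10.4 = -11.56°C

-11.56°C (parcel cooler than environment)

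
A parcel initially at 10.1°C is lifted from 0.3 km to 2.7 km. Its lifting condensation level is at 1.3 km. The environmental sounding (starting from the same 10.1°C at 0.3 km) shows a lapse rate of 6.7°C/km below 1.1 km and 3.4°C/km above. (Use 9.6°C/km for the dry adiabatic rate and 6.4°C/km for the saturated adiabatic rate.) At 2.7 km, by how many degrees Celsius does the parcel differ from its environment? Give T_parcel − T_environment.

Parcel:
  300–1300 m, dry: Δz = 1 km ⇒ ΔT = -9.6°C; T = 0.5°C
  1300–2700 m, saturated: Δz = 1.4 km ⇒ ΔT = -8.96°C; T = -8.46°C
Environment:
  300–1100 m, environment, lower layer: Δz = 0.8 km ⇒ ΔT = -5.36°C; T = 4.74°C
  1100–2700 m, environment, upper layer: Δz = 1.6 km ⇒ ΔT = -5.44°C; T = -0.7°C
T_parcel − T_env = -8.46 − (-0.7) = -7.76°C

-7.76°C (parcel cooler than environment)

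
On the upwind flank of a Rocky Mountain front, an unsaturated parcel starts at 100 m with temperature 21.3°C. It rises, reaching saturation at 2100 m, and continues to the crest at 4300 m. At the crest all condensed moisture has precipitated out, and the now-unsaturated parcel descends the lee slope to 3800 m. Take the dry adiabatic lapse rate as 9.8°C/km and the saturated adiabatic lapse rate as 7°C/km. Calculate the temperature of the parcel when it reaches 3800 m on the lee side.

From 100 m to 2100 m (dry): cools by 9.8 × 2 = 19.6°C, giving 1.7°C.
From 2100 m to 4300 m (saturated): cools by 7 × 2.2 = 15.4°C, giving -13.7°C.
From 4300 m to 3800 m (dry descent): warms by 9.8 × 0.5 = 4.9°C, giving -8.8°C.

-8.8°C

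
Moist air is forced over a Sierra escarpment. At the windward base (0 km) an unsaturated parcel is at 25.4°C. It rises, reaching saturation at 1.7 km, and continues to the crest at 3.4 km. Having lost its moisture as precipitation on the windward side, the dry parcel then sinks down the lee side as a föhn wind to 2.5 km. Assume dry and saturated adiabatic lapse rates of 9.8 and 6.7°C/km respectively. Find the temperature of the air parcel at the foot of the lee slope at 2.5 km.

6.17°C

0–1700 m, dry: Δz = 1.7 km ⇒ ΔT = -16.66°C; T = 8.74°C
1700–3400 m, saturated: Δz = 1.7 km ⇒ ΔT = -11.39°C; T = -2.65°C
3400–2500 m, dry descent: Δz = 0.9 km ⇒ ΔT = +8.82°C; T = 6.17°C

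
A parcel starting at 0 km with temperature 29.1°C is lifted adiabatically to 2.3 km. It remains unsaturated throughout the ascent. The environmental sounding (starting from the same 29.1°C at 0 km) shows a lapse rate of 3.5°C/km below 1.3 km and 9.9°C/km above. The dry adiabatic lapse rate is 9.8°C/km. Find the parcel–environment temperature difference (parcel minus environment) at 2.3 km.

Parcel:
  From 0 m to 2300 m (dry): cools by 9.8 × 2.3 = 22.54°C, giving 6.56°C.
Environment:
  From 0 m to 1300 m (environment, lower layer): cools by 3.5 × 1.3 = 4.55°C, giving 24.55°C.
  From 1300 m to 2300 m (environment, upper layer): cools by 9.9 × 1 = 9.9°C, giving 14.65°C.
T_parcel − T_env = 6.56 − 14.65 = -8.09°C

-8.09°C (parcel cooler than environment)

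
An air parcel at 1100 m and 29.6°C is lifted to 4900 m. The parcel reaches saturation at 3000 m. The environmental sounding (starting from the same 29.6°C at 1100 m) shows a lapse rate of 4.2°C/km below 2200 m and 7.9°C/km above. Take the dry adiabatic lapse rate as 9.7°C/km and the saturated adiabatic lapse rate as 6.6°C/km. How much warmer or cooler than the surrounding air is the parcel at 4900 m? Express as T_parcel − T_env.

Parcel:
  1100 → 3000 m (dry, 9.7°C/km): ΔT = -9.7 × 1.9 = -18.43°C → T = 11.17°C
  3000 → 4900 m (saturated, 6.6°C/km): ΔT = -6.6 × 1.9 = -12.54°C → T = -1.37°C
Environment:
  1100 → 2200 m (environment, lower layer, 4.2°C/km): ΔT = -4.2 × 1.1 = -4.62°C → T = 24.98°C
  2200 → 4900 m (environment, upper layer, 7.9°C/km): ΔT = -7.9 × 2.7 = -21.33°C → T = 3.65°C
T_parcel − T_env = -1.37 − 3.65 = -5.02°C

-5.02°C (parcel cooler than environment)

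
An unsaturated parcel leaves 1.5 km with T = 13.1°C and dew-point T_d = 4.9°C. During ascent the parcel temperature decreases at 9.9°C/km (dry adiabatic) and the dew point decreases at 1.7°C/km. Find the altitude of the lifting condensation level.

T and T_d converge at 9.9 − 1.7 = 8.2°C per km
Height above start = (13.1 − 4.9) / 8.2 = 1 km
LCL altitude = 1500 m + 1000 m = 2500 m

2.5 km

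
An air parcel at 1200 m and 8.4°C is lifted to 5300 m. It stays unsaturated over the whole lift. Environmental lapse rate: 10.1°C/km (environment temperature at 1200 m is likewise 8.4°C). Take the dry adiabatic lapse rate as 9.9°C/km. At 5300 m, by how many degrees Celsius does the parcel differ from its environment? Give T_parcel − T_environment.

Parcel:
  1200 → 5300 m (dry, 9.9°C/km): ΔT = -9.9 × 4.1 = -40.59°C → T = -32.19°C
Environment:
  1200 → 5300 m (environment, 10.1°C/km): ΔT = -10.1 × 4.1 = -41.41°C → T = -33.01°C
T_parcel − T_env = -32.19 − (-33.01) = +0.82°C

+0.82°C (parcel warmer than environment)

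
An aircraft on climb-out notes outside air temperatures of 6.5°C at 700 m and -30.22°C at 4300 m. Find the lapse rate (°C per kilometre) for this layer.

10.2°C/km

Γ = −ΔT/Δz = (6.5 − (-30.22)) / (4300 − 700) m
  = 36.72°C / 3.6 km = 10.2°C/km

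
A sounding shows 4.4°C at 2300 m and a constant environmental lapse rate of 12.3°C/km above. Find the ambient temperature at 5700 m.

-37.42°C

Environmental to 5700 m: -12.3 × 3.4 km = -41.82°C, so T = -37.42°C.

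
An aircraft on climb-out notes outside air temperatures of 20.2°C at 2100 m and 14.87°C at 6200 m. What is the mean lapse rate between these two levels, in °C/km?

Γ = −ΔT/Δz = (20.2 − 14.87) / (6200 − 2100) m
  = 5.33°C / 4.1 km = 1.3°C/km

1.3°C/km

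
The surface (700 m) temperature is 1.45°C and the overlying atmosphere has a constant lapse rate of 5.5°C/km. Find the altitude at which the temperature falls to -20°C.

4600 m

Height above start = (1.45 − (-20)) / 5.5 = 3.9 km
Altitude = 700 m + 3900 m = 4600 m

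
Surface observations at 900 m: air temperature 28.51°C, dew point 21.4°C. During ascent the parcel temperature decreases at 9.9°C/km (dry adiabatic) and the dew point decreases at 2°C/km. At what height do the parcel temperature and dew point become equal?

T and T_d converge at 9.9 − 2 = 7.9°C per km
Height above start = (28.51 − 21.4) / 7.9 = 0.9 km
LCL altitude = 900 m + 900 m = 1800 m

1800 m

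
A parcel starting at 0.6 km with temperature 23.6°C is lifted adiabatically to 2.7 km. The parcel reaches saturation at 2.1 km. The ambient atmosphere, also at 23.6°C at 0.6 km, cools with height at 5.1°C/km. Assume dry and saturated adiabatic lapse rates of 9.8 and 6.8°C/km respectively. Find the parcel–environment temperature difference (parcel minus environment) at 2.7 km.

-8.07°C (parcel cooler than environment)

Parcel:
  From 600 m to 2100 m (dry): cools by 9.8 × 1.5 = 14.7°C, giving 8.9°C.
  From 2100 m to 2700 m (saturated): cools by 6.8 × 0.6 = 4.08°C, giving 4.82°C.
Environment:
  From 600 m to 2700 m (environment): cools by 5.1 × 2.1 = 10.71°C, giving 12.89°C.
T_parcel − T_env = 4.82 − 12.89 = -8.07°C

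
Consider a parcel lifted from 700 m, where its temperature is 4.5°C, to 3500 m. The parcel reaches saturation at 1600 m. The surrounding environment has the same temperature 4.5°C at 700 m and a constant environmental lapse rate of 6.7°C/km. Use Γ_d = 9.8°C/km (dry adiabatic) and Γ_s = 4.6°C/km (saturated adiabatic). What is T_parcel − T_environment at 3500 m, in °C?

Parcel:
  Dry to 1600 m: -9.8 × 0.9 km = -8.82°C, so T = -4.32°C.
  Saturated to 3500 m: -4.6 × 1.9 km = -8.74°C, so T = -13.06°C.
Environment:
  Environment to 3500 m: -6.7 × 2.8 km = -18.76°C, so T = -14.26°C.
T_parcel − T_env = -13.06 − (-14.26) = +1.2°C

+1.2°C (parcel warmer than environment)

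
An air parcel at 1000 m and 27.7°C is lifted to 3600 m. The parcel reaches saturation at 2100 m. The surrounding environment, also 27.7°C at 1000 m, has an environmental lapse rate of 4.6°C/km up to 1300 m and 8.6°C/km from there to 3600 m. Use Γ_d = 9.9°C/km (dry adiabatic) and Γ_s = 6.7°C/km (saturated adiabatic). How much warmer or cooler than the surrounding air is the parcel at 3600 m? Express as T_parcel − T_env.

Parcel:
  1000–2100 m, dry: Δz = 1.1 km ⇒ ΔT = -10.89°C; T = 16.81°C
  2100–3600 m, saturated: Δz = 1.5 km ⇒ ΔT = -10.05°C; T = 6.76°C
Environment:
  1000–1300 m, environment, lower layer: Δz = 0.3 km ⇒ ΔT = -1.38°C; T = 26.32°C
  1300–3600 m, environment, upper layer: Δz = 2.3 km ⇒ ΔT = -19.78°C; T = 6.54°C
T_parcel − T_env = 6.76 − 6.54 = +0.22°C

+0.22°C (parcel warmer than environment)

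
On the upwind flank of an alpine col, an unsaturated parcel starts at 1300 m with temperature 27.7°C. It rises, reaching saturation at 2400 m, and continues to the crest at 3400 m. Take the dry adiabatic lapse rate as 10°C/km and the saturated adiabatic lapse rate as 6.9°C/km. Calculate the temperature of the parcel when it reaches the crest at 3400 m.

1300–2400 m, dry: Δz = 1.1 km ⇒ ΔT = -11°C; T = 16.7°C
2400–3400 m, saturated: Δz = 1 km ⇒ ΔT = -6.9°C; T = 9.8°C

9.8°C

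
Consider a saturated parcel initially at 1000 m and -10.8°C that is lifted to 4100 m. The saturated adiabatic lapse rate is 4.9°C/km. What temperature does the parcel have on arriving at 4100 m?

-25.99°C

From 1000 m to 4100 m (saturated adiabatic): cools by 4.9 × 3.1 = 15.19°C, giving -25.99°C.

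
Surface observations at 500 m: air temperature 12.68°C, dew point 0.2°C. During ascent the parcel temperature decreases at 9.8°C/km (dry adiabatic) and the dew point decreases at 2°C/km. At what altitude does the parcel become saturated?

2100 m

T and T_d converge at 9.8 − 2 = 7.8°C per km
Height above start = (12.68 − 0.2) / 7.8 = 1.6 km
LCL altitude = 500 m + 1600 m = 2100 m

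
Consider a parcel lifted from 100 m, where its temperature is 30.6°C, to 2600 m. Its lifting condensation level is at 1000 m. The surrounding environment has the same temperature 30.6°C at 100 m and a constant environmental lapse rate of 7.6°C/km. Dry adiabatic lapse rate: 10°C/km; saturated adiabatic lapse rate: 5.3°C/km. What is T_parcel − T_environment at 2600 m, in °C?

+1.52°C (parcel warmer than environment)

Parcel:
  Dry to 1000 m: -10 × 0.9 km = -9°C, so T = 21.6°C.
  Saturated to 2600 m: -5.3 × 1.6 km = -8.48°C, so T = 13.12°C.
Environment:
  Environment to 2600 m: -7.6 × 2.5 km = -19°C, so T = 11.6°C.
T_parcel − T_env = 13.12 − 11.6 = +1.52°C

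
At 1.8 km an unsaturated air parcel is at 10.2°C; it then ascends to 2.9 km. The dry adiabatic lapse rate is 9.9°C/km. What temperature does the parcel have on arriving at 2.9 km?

-0.69°C

Dry adiabatic to 2900 m: -9.9 × 1.1 km = -10.89°C, so T = -0.69°C.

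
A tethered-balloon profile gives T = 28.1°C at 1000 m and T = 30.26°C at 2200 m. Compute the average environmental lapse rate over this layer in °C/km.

Γ = −ΔT/Δz = (28.1 − 30.26) / (2200 − 1000) m
  = -2.16°C / 1.2 km = -1.8°C/km

-1.8°C/km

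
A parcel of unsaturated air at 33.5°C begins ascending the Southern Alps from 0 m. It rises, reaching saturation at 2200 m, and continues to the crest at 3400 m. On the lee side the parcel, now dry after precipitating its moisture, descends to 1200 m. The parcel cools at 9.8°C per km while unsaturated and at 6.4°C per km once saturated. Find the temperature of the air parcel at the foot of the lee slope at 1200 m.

25.82°C

Dry to 2200 m: -9.8 × 2.2 km = -21.56°C, so T = 11.94°C.
Saturated to 3400 m: -6.4 × 1.2 km = -7.68°C, so T = 4.26°C.
Dry descent to 1200 m: +9.8 × 2.2 km = +21.56°C, so T = 25.82°C.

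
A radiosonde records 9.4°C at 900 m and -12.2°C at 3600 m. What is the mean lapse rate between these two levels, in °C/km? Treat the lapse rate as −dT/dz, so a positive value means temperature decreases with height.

8°C/km

Γ = −ΔT/Δz = (9.4 − (-12.2)) / (3600 − 900) m
  = 21.6°C / 2.7 km = 8°C/km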